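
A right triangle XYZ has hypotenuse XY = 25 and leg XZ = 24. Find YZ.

By the Pythagorean theorem: YZ^2 = XY^2 - XZ^2
YZ^2 = 25^2 - 24^2 = 625 - 576 = 49
YZ = sqrt(49) = 7

7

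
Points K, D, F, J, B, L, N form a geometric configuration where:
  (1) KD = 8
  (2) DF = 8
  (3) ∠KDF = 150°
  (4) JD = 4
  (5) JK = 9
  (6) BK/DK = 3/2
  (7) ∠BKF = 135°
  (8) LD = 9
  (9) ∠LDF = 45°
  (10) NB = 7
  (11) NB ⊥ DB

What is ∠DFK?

Step 1: By the law of cosines on triangle FDK: FK² = 8² + 8² − 2·8·8·cos(150°) = 238.85, so FK ≈ 15.45.
Step 2: By the inverse law of cosines on triangle DFK: cos(∠DFK) = (8² + 15.45² − 8²) / (2·8·15.45) = 238.85/247.28 = 0.9659, so ∠DFK = 15°.

Therefore, the measure of angle ∠DFK = 15°.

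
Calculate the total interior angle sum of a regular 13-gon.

The sum of interior angles of an n-sided polygon is (n - 2) * 180.
For n = 13: (13 - 2) * 180 = 11 * 180 = 1980 degrees.

1980 degrees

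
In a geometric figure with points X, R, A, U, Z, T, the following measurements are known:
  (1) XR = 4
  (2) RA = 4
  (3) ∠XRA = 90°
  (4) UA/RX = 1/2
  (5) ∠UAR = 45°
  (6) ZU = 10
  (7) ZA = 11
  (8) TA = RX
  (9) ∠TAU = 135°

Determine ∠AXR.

Step 1: By the law of cosines on triangle XRA: XA² = 4² + 4² − 2·4·4·cos(90°) = 32, so XA = 4·√2.
Step 2: By the inverse law of cosines on triangle AXR: cos(∠AXR) = ((4·√2)² + 4² − 4²) / (2·4·√2·4) = 32/45.25 = 0.7071, so ∠AXR = 45°.

Therefore, the measure of angle ∠AXR = 45°.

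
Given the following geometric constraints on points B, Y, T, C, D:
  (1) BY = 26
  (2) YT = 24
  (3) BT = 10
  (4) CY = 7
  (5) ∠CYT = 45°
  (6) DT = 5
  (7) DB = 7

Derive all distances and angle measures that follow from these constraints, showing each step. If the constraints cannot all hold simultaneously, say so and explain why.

The constraints are consistent.

Step 1: From TY = 24, YC = 7, and ∠TYC = 45°, by the law of cosines:
  TC² = TY² + YC² - 2·TY·YC·cos(45°) = 576 + 49 - 237.6 = 387.4
  TC ≈ 19.68

Step 2: From BD = 7, BT = 10, DT = 5, by the inverse law of cosines:
  cos(∠DBT) = (BD² + BT² - DT²) / (2·BD·BT)
  ∠DBT = 27.66°

Step 3: From BT = 10, BY = 26, TY = 24, by the inverse law of cosines:
  cos(∠TBY) = (BT² + BY² - TY²) / (2·BT·BY)
  ∠TBY = 67.38°

Step 4: From YB = 26, YT = 24, BT = 10, by the inverse law of cosines:
  cos(∠BYT) = (YB² + YT² - BT²) / (2·YB·YT)
  ∠BYT = 22.62°

Step 5: From TB = 10, TD = 5, BD = 7, by the inverse law of cosines:
  cos(∠BTD) = (TB² + TD² - BD²) / (2·TB·TD)
  ∠BTD = 40.54°

Step 6: From TB = 10, TY = 24, BY = 26, by the inverse law of cosines:
  cos(∠BTY) = (TB² + TY² - BY²) / (2·TB·TY)
  ∠BTY = 90°

Step 7: From DB = 7, DT = 5, BT = 10, by the inverse law of cosines:
  cos(∠BDT) = (DB² + DT² - BT²) / (2·DB·DT)
  ∠BDT = 111.8°

Step 8: From TC = 19.68, TY = 24, CY = 7, by the inverse law of cosines:
  cos(∠CTY) = (TC² + TY² - CY²) / (2·TC·TY)
  ∠CTY = 14.56°

Step 9: From CT = 19.68, CY = 7, TY = 24, by the inverse law of cosines:
  cos(∠TCY) = (CT² + CY² - TY²) / (2·CT·CY)
  ∠TCY = 120.44°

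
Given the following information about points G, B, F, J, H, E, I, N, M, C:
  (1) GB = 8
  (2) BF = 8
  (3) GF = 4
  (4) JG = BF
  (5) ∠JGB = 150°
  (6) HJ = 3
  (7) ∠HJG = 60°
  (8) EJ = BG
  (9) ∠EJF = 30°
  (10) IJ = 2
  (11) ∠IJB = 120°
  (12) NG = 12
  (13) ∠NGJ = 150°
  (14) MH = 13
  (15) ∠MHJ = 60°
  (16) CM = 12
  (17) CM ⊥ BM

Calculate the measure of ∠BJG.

From the given relations: JG = BF = 8.
Step 1: By the law of cosines on triangle JGB: JB² = 8² + 8² − 2·8·8·cos(150°) = 238.85, so JB ≈ 15.45.
Step 2: By the inverse law of cosines on triangle BJG: cos(∠BJG) = (15.45² + 8² − 8²) / (2·15.45·8) = 238.85/247.28 = 0.9659, so ∠BJG = 15°.

Therefore, the measure of angle ∠BJG = 15°.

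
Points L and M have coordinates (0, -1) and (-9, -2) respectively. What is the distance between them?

The horizontal distance is |-9 - 0| = 9 and the vertical distance is |-2 - -1| = 1.
By the Pythagorean theorem, d = sqrt(9^2 + 1^2) = sqrt(82).

sqrt(82)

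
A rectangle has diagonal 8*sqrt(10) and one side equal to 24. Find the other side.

Using the Pythagorean theorem: d^2 = a^2 + b^2
b^2 = d^2 - a^2
b^2 = 640 - 576
b^2 = 64
b = sqrt(64) = 8

8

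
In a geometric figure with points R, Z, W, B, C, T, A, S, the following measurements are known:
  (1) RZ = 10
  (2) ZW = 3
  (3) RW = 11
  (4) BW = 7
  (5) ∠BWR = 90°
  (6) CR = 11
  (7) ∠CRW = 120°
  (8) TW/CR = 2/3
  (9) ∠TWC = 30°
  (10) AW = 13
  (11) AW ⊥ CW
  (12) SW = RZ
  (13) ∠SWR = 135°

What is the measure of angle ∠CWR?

Step 1: By the law of cosines on triangle WRC: WC² = 11² + 11² − 2·11·11·cos(120°) = 363, so WC = 11·√3.
Step 2: By the inverse law of cosines on triangle CWR: cos(∠CWR) = ((11·√3)² + 11² − 11²) / (2·11·√3·11) = 363/419.16 = 0.866, so ∠CWR = 30°.

Therefore, the measure of angle ∠CWR = 30°.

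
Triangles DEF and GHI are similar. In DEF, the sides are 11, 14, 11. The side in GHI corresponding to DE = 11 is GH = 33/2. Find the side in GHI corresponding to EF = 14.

k = 33/2/11 = 3/2. HI = 3/2 * 14 = 21.

21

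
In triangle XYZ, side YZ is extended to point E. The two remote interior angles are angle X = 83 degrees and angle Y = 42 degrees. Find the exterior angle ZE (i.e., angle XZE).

The interior angle at Z is 180 - 83 - 42 = 55 degrees.
The exterior angle and interior angle at Z are supplementary:
Exterior angle = 180 - 55 = 125 degrees.

125 degrees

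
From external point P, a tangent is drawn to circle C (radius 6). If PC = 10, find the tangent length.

The tangent, radius, and line from the external point to the center form a right triangle.
The right angle is where the tangent meets the radius.
By the Pythagorean theorem: tangent² + 6² = 10²
tangent² = 100 - 36 = 64
tangent = 8

8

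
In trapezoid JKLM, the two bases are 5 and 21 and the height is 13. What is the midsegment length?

The midsegment of a trapezoid = (base1 + base2) / 2
midsegment = (5 + 21) / 2
midsegment = 26 / 2
midsegment = 13

13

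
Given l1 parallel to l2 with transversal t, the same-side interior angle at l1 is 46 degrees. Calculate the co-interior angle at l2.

Co-interior (same-side interior) angles are between the parallel lines on the same side of the transversal.
Unlike corresponding or alternate interior angles, they are supplementary rather than equal.
So the angle = 180 - 46 = 134 degrees.

134 degrees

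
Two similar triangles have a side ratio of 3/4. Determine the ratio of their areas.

The ratio of areas of similar triangles equals the square of the side ratio.
Side ratio = 3:4
Area ratio = (3/4)^2 = 9/16 = 9:16

9:16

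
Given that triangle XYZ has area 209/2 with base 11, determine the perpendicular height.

Area = (1/2) * base * height
height = 2 * Area / base
height = 2 * 209/2 / 11
height = 209 / 11
height = 19

19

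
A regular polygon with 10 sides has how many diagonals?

Each of the 10 vertices connects to 7 non-adjacent vertices via diagonals.
Total connections = 10 × 7 = 70, but each diagonal is counted twice.
Number of diagonals = 70 / 2 = 35.

35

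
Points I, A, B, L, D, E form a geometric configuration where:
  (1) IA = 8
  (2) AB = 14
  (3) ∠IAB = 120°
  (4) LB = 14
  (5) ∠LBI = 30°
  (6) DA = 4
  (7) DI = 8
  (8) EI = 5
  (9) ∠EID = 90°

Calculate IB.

Step 1: By the law of cosines on triangle IAB: IB² = 8² + 14² − 2·8·14·cos(120°) = 372, so IB = 2·√93.

Therefore, the length of IB = 2·√93.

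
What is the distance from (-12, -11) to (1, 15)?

d = sqrt((1 - -12)^2 + (15 - -11)^2)
d = sqrt(13^2 + 26^2)
d = sqrt(169 + 676)
d = sqrt(845) = 13*sqrt(5)

13*sqrt(5)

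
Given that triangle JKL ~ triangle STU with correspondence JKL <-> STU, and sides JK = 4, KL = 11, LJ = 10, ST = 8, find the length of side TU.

k = 8/4 = 2. TU = 2 * 11 = 22.

22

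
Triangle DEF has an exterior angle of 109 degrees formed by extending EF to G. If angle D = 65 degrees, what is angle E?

angle E = 109 - 65 = 44 degrees (exterior angle theorem).

44 degrees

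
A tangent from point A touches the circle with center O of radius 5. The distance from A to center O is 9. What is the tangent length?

Let T be the point of tangency. Then OT ⊥ AT (radius ⊥ tangent).
In right triangle OTA: OA² = OT² + AT²
9² = 5² + AT²
AT² = 56, AT = 2*sqrt(14)

2*sqrt(14)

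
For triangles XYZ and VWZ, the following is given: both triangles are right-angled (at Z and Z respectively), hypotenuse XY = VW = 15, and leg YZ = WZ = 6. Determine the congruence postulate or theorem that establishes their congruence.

The given information provides:
both triangles are right-angled (at Z and Z respectively), hypotenuse XY = VW = 15, and leg YZ = WZ = 6
This matches the HL congruence theorem.
The hypotenuse and one leg of two right triangles are equal (Hypotenuse-Leg).

HL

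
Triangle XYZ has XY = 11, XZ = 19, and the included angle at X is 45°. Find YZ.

When two sides and the included angle are known, the law of cosines gives the third side.
c^2 = a^2 + b^2 - 2ab cos(C) generalizes the Pythagorean theorem to non-right triangles.
Here: YZ^2 = 121 + 361 - 418*(sqrt(2)/2) = 482 - 209*sqrt(2)
YZ = sqrt(482 - 209*sqrt(2))

sqrt(482 - 209*sqrt(2))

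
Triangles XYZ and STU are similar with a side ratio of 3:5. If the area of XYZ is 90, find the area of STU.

Area ratio = (3/5)^2 = 9/25. Area of STU = 90 * 25/9 = 250.

250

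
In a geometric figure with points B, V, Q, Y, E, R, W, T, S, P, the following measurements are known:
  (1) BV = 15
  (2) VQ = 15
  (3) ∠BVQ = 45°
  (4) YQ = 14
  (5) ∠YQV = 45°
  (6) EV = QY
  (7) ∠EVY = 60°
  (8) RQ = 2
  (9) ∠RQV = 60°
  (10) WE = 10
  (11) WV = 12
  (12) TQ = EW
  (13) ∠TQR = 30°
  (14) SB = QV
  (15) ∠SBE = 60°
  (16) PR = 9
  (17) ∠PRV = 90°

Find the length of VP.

Step 1: By the law of cosines on triangle VQR: VR² = 15² + 2² − 2·15·2·cos(60°) = 199, so VR = √199.
Step 2: By the law of cosines on triangle VRP: VP² = √199² + 9² − 2·√199·9·cos(90°) = 280, so VP = 2·√70.

Therefore, the length of VP = 2·√70.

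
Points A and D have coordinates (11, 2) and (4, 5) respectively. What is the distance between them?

d = sqrt((-7)^2 + (3)^2) = sqrt(58)

sqrt(58)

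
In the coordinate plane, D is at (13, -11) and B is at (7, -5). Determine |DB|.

d = sqrt((-6)^2 + (6)^2) = sqrt(72) = 6*sqrt(2)

6*sqrt(2)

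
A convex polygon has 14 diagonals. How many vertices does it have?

Using d = n(n - 3)/2, we solve 14 = n(n - 3)/2.
So n(n - 3) = 28.
Testing n = 7: 7 * 4 = 28 = 28. Correct.
The polygon has 7 sides.

7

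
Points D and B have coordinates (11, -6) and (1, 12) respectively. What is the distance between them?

The horizontal distance is |1 - 11| = 10 and the vertical distance is |12 - -6| = 18.
By the Pythagorean theorem, d = sqrt(10^2 + 18^2) = sqrt(424) = 2*sqrt(106).

2*sqrt(106)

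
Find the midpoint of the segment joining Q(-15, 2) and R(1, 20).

The midpoint is the point halfway along the segment.
Move half the horizontal distance: -15 + (1 - -15)/2 = -15 + 16/2 = -7
Move half the vertical distance: 2 + (20 - 2)/2 = 2 + 18/2 = 11
Midpoint = (-7, 11)

(-7, 11)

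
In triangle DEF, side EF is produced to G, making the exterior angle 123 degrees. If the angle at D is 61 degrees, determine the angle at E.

The exterior angle theorem states that an exterior angle equals the sum of the two non-adjacent interior angles.
So 123 = 61 + angle E, which gives angle E = 123 - 61 = 62 degrees.

62 degrees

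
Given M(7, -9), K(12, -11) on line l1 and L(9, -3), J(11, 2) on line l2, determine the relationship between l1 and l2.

Slope of line 1: m1 = (-11 - -9)/(12 - 7) = -2/5 = -2/5
Slope of line 2: m2 = (2 - -3)/(11 - 9) = 5/2 = 5/2
Two lines are perpendicular when the product of their slopes is -1 (negative reciprocals).
m1 * m2 = (-2/5) * (5/2) = -1, confirming perpendicularity.

Perpendicular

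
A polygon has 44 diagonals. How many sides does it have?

Using d = n(n - 3)/2, we solve 44 = n(n - 3)/2.
So n(n - 3) = 88.
Testing n = 11: 11 * 8 = 88 = 88. Correct.
The polygon has 11 sides.

11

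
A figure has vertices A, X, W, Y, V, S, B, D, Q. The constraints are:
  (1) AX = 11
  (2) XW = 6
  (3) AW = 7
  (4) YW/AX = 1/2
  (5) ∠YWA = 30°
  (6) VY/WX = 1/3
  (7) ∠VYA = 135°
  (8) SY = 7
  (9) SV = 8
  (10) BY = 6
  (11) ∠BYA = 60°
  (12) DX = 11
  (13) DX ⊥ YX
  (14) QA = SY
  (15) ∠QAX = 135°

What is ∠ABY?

From the given relations: YW = 1/2·AX = 1/2·11 ≈ 5.5.
Step 1: By the law of cosines on triangle AWY: AY² = 7² + 5.5² − 2·7·5.5·cos(30°) = 12.57, so AY ≈ 3.54.
Step 2: By the law of cosines on triangle BYA: BA² = 6² + 3.54² − 2·6·3.54·cos(60°) = 27.3, so BA ≈ 5.22.
Step 3: By the inverse law of cosines on triangle ABY: cos(∠ABY) = (5.22² + 6² − 3.54²) / (2·5.22·6) = 50.73/62.7 = 0.8092, so ∠ABY = 35.99°.

Therefore, the measure of angle ∠ABY = 35.99°.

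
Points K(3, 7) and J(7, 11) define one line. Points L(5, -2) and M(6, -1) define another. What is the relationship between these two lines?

Slope of line 1: m1 = (11 - 7)/(7 - 3) = 4/4 = 1
Slope of line 2: m2 = (-1 - -2)/(6 - 5) = 1/1 = 1
Two lines are parallel if and only if they have equal slopes (or both are vertical).
Here m1 = m2 = 1, confirming the lines are parallel.

Parallel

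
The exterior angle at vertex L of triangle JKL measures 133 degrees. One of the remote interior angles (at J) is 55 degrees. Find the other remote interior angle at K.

angle K = 133 - 55 = 78 degrees (exterior angle theorem).

78 degrees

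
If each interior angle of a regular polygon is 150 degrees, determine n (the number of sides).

The exterior angle is the supplement of the interior angle: 180 - 150 = 30 degrees.
Since the exterior angles of any convex polygon sum to 360 degrees, the number of sides is 360 / 30 = 12.

12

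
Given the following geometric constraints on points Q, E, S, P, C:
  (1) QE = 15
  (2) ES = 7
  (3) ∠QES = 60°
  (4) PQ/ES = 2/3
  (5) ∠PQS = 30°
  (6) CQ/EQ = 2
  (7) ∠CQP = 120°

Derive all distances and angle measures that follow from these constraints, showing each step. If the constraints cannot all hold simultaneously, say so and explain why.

The constraints are consistent.

From the given relations:
  PQ = 2/3·ES = 2/3·7 ≈ 4.67
  CQ = 2·EQ = 2·15 = 30

Step 1: From QE = 15, ES = 7, and ∠QES = 60°, by the law of cosines:
  QS² = QE² + ES² - 2·QE·ES·cos(60°) = 225 + 49 - 105 = 169
  QS = 13

Step 2: From PQ = 4.67, QC = 30, and ∠PQC = 120°, by the law of cosines:
  PC² = PQ² + QC² - 2·PQ·QC·cos(120°) = 21.78 + 900 + 140 = 1062
  PC ≈ 32.58

Step 3: From SQ = 13, QP = 4.67, and ∠SQP = 30°, by the law of cosines:
  SP² = SQ² + QP² - 2·SQ·QP·cos(30°) = 169 + 21.78 - 105.1 = 85.7
  SP ≈ 9.26

Step 4: From QE = 15, QS = 13, ES = 7, by the inverse law of cosines:
  cos(∠EQS) = (QE² + QS² - ES²) / (2·QE·QS)
  ∠EQS = 27.8°

Step 5: From SE = 7, SQ = 13, EQ = 15, by the inverse law of cosines:
  cos(∠ESQ) = (SE² + SQ² - EQ²) / (2·SE·SQ)
  ∠ESQ = 92.2°

Step 6: From PC = 32.58, PQ = 4.67, CQ = 30, by the inverse law of cosines:
  cos(∠CPQ) = (PC² + PQ² - CQ²) / (2·PC·PQ)
  ∠CPQ = 52.88°

Step 7: From CP = 32.58, CQ = 30, PQ = 4.67, by the inverse law of cosines:
  cos(∠PCQ) = (CP² + CQ² - PQ²) / (2·CP·CQ)
  ∠PCQ = 7.12°

Step 8: From SP = 9.26, SQ = 13, PQ = 4.67, by the inverse law of cosines:
  cos(∠PSQ) = (SP² + SQ² - PQ²) / (2·SP·SQ)
  ∠PSQ = 14.6°

Step 9: From PQ = 4.67, PS = 9.26, QS = 13, by the inverse law of cosines:
  cos(∠QPS) = (PQ² + PS² - QS²) / (2·PQ·PS)
  ∠QPS = 135.4°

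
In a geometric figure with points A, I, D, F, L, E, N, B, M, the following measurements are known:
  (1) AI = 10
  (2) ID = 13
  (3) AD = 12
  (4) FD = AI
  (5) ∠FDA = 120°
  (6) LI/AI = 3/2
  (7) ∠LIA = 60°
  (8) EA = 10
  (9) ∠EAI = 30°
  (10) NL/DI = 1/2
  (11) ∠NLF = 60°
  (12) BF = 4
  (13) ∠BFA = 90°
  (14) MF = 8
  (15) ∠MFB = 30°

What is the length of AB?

From the given relations: FD = AI = 10.
Step 1: By the law of cosines on triangle FDA: FA² = 10² + 12² − 2·10·12·cos(120°) = 364, so FA = 2·√91.
Step 2: By the law of cosines on triangle AFB: AB² = (2·√91)² + 4² − 2·2·√91·4·cos(90°) = 380, so AB = 2·√95.

Therefore, the length of AB = 2·√95.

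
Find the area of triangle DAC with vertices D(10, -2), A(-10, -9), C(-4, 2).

The Shoelace formula computes the area from vertex coordinates by summing cross products.
For vertices (10,-2), (-10,-9), (-4,2):
Signed sum = 10*-9 - -10*-2 + -10*2 - -4*-9 + -4*-2 - 10*2
= -110 + -56 + -12 = -178
Area = (1/2)|-178| = 89.

89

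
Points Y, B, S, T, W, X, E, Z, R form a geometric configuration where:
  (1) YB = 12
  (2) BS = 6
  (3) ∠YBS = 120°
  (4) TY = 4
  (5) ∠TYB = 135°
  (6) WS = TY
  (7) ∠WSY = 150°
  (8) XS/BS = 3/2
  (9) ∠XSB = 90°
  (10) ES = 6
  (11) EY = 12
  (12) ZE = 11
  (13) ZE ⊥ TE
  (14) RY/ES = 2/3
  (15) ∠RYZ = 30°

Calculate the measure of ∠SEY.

Step 1: By the law of cosines on triangle SBY: SY² = 6² + 12² − 2·6·12·cos(120°) = 252, so SY = 6·√7.
Step 2: By the inverse law of cosines on triangle SEY: cos(∠SEY) = (6² + 12² − (6·√7)²) / (2·6·12) = -72/144 = -0.5, so ∠SEY = 120°.

Therefore, the measure of angle ∠SEY = 120°.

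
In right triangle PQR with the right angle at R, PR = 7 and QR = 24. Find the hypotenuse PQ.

In a right triangle, the square of the hypotenuse equals the sum of the squares of the two legs.
The legs are 7 and 24, so the hypotenuse = sqrt(49 + 576) = sqrt(625) = 25.

25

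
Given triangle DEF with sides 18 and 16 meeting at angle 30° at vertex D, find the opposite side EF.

When two sides and the included angle are known, the law of cosines gives the third side.
c^2 = a^2 + b^2 - 2ab cos(C) generalizes the Pythagorean theorem to non-right triangles.
Here: EF^2 = 324 + 256 - 576*(sqrt(3)/2) = 580 - 288*sqrt(3)
EF = 2*sqrt(145 - 72*sqrt(3))

2*sqrt(145 - 72*sqrt(3))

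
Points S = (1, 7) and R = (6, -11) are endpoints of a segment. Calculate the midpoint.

The midpoint is the average of the coordinates:
x: (1 + 6)/2 = 7/2
y: (7 + -11)/2 = -2
Midpoint = (7/2, -2)

(7/2, -2)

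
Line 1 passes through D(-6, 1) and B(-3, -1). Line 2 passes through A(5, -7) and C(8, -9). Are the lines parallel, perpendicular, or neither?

Slope of line 1: m1 = (-1 - 1)/(-3 - -6) = -2/3 = -2/3
Slope of line 2: m2 = (-9 - -7)/(8 - 5) = -2/3 = -2/3
m1 = m2, so the lines are parallel.

Parallel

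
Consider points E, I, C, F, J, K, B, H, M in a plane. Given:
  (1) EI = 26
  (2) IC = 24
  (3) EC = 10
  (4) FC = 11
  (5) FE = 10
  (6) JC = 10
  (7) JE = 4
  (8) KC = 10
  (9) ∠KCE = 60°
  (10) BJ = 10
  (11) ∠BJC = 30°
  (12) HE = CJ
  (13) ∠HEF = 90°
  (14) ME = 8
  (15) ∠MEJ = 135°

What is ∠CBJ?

Step 1: By the law of cosines on triangle BJC: BC² = 10² + 10² − 2·10·10·cos(30°) = 26.79, so BC ≈ 5.18.
Step 2: By the inverse law of cosines on triangle CBJ: cos(∠CBJ) = (5.18² + 10² − 10²) / (2·5.18·10) = 26.79/103.53 = 0.2588, so ∠CBJ = 75°.

Therefore, the measure of angle ∠CBJ = 75°.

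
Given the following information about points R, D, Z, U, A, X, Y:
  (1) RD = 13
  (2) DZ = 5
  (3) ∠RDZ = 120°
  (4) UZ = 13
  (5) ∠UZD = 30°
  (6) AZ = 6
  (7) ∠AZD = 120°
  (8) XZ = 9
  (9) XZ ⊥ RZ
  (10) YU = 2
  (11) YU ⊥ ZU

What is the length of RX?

Step 1: By the law of cosines on triangle ZDR: ZR² = 5² + 13² − 2·5·13·cos(120°) = 259, so ZR ≈ 16.09.
Step 2: By the law of cosines on triangle RZX: RX² = 16.09² + 9² − 2·16.09·9·cos(90°) = 340, so RX = 2·√85.

Therefore, the length of RX = 2·√85.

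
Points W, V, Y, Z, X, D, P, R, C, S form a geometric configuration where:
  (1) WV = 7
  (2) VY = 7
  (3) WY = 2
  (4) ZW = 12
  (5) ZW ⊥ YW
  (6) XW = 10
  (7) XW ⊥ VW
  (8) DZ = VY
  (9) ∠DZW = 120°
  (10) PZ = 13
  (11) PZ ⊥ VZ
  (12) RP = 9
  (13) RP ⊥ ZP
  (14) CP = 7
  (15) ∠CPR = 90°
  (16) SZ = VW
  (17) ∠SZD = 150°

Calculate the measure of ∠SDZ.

From the given relations: DZ = VY = 7; SZ = VW = 7.
Step 1: By the law of cosines on triangle DZS: DS² = 7² + 7² − 2·7·7·cos(150°) = 182.87, so DS ≈ 13.52.
Step 2: By the inverse law of cosines on triangle SDZ: cos(∠SDZ) = (13.52² + 7² − 7²) / (2·13.52·7) = 182.87/189.32 = 0.9659, so ∠SDZ = 15°.

Therefore, the measure of angle ∠SDZ = 15°.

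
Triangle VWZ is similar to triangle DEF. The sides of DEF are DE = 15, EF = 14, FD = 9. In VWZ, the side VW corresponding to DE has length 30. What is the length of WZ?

Similar triangles have proportional sides. Setting up the proportion:
VW / DE = WZ / EF
30 / 15 = WZ / 14
WZ = 14 * 30 / 15 = 28.

28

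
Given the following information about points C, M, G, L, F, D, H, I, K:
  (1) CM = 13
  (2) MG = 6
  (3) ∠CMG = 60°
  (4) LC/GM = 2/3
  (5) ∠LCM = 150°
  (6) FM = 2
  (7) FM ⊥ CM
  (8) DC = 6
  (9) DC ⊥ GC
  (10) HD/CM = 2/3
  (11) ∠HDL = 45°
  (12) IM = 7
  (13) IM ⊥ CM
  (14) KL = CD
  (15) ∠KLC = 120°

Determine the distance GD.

Step 1: By the law of cosines on triangle CMG: CG² = 13² + 6² − 2·13·6·cos(60°) = 127, so CG = √127.
Step 2: By the law of cosines on triangle GCD: GD² = √127² + 6² − 2·√127·6·cos(90°) = 163, so GD = √163.

Therefore, the length of GD = √163.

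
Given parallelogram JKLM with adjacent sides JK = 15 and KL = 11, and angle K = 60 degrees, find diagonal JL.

Law of cosines: d^2 = 15^2 + 11^2 - 2(15)(11)cos(60°) = 181, so d = sqrt(181).

sqrt(181)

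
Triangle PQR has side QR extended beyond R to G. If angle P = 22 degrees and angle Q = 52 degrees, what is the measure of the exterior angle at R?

By the exterior angle theorem, an exterior angle of a triangle equals the sum of the two remote interior angles.
Exterior angle = angle P + angle Q
Exterior angle = 22 + 52 = 74 degrees

74 degrees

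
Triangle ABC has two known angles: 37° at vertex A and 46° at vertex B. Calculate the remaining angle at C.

Let angle C = x. Then 37 + 46 + x = 180.
x = 180 - 83 = 97 degrees.

97 degrees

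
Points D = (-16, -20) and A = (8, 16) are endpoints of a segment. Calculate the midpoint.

M = ((x₁ + x₂)/2, (y₁ + y₂)/2)
= ((-16 + 8)/2, (-20 + 16)/2)
= (-8/2, -4/2) = (-4, -2)

(-4, -2)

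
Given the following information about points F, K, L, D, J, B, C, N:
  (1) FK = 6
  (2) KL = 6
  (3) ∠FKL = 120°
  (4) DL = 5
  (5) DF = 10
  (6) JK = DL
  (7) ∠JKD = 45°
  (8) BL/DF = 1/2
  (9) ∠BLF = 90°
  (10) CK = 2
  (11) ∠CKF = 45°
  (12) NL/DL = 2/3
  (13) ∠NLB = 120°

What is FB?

From the given relations: BL = 1/2·DF = 1/2·10 = 5.
Step 1: By the law of cosines on triangle LKF: LF² = 6² + 6² − 2·6·6·cos(120°) = 108, so LF = 6·√3.
Step 2: By the law of cosines on triangle FLB: FB² = (6·√3)² + 5² − 2·6·√3·5·cos(90°) = 133, so FB = √133.

Therefore, the length of FB = √133.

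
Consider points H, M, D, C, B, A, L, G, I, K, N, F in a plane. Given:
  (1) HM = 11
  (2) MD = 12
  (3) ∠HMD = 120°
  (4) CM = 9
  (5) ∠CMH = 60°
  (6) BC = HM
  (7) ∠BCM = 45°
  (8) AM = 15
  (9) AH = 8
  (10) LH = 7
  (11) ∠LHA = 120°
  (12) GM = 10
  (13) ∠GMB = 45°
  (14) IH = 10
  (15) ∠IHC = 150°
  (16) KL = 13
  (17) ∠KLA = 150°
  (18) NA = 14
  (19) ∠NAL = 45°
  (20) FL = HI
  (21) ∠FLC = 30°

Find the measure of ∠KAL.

Step 1: By the law of cosines on triangle LHA: LA² = 7² + 8² − 2·7·8·cos(120°) = 169, so LA = 13.
Step 2: By the law of cosines on triangle ALK: AK² = 13² + 13² − 2·13·13·cos(150°) = 630.72, so AK ≈ 25.11.
Step 3: By the inverse law of cosines on triangle KAL: cos(∠KAL) = (25.11² + 13² − 13²) / (2·25.11·13) = 630.72/652.97 = 0.9659, so ∠KAL = 15°.

Therefore, the measure of angle ∠KAL = 15°.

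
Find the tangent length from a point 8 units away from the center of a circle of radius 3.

tangent = √(d² - r²) = √(8² - 3²) = √(64 - 9) = √55 = sqrt(55)

sqrt(55)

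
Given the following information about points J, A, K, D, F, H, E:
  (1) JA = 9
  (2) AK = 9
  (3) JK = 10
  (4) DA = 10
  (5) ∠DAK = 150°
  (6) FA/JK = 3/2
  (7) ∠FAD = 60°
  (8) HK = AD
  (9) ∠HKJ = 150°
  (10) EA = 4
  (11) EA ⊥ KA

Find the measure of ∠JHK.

From the given relations: HK = AD = 10.
Step 1: By the law of cosines on triangle HKJ: HJ² = 10² + 10² − 2·10·10·cos(150°) = 373.21, so HJ ≈ 19.32.
Step 2: By the inverse law of cosines on triangle JHK: cos(∠JHK) = (19.32² + 10² − 10²) / (2·19.32·10) = 373.21/386.37 = 0.9659, so ∠JHK = 15°.

Therefore, the measure of angle ∠JHK = 15°.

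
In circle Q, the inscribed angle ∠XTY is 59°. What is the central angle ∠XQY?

By the inscribed angle theorem, the central angle is twice the inscribed angle.
Central angle = 2 × 59° = 118°

118°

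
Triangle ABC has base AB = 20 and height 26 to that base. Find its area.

A triangle's area is half the area of a rectangle with the same base and height.
Area = (1/2) * 20 * 26 = 260.

260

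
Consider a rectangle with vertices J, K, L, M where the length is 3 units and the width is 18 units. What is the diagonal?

Using the Pythagorean theorem:
d² = 3² + 18² = 9 + 324 = 333
d = sqrt(333) = 3*sqrt(37)

3*sqrt(37)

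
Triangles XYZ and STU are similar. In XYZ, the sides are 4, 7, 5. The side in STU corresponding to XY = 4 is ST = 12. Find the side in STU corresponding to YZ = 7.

k = 12/4 = 3. TU = 3 * 7 = 21.

21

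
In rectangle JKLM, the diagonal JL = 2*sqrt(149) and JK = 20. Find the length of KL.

The diagonal of a rectangle forms a right triangle with the two sides.
Rearranging the Pythagorean theorem: missing side = sqrt(d^2 - known^2).
= sqrt(596 - 400) = sqrt(196) = 14.

14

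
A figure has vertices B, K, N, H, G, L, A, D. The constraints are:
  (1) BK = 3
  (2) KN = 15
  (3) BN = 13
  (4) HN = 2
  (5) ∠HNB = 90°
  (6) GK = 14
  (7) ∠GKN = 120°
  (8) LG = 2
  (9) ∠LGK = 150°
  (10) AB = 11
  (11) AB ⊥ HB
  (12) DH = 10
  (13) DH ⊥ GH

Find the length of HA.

Step 1: By the law of cosines on triangle BNH: BH² = 13² + 2² − 2·13·2·cos(90°) = 173, so BH = √173.
Step 2: By the law of cosines on triangle HBA: HA² = √173² + 11² − 2·√173·11·cos(90°) = 294, so HA = 7·√6.

Therefore, the length of HA = 7·√6.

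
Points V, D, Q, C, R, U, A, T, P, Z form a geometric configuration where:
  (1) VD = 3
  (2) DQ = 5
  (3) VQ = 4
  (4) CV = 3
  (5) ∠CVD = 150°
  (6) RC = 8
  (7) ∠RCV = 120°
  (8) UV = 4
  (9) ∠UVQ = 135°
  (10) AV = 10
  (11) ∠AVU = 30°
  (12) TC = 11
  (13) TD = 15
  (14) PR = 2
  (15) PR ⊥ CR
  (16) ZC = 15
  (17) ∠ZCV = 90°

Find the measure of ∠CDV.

Step 1: By the law of cosines on triangle DVC: DC² = 3² + 3² − 2·3·3·cos(150°) = 33.59, so DC ≈ 5.8.
Step 2: By the inverse law of cosines on triangle CDV: cos(∠CDV) = (5.8² + 3² − 3²) / (2·5.8·3) = 33.59/34.77 = 0.9659, so ∠CDV = 15°.

Therefore, the measure of angle ∠CDV = 15°.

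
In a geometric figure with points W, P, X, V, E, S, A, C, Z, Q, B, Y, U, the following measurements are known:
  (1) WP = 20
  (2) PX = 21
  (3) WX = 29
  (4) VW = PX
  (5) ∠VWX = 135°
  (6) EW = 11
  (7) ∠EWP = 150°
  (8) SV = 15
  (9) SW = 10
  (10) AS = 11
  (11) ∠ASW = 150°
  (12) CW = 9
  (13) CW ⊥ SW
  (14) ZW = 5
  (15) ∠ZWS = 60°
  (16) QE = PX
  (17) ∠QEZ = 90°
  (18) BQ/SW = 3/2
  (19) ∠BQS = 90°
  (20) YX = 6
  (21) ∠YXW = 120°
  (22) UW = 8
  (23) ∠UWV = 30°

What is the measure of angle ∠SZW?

Step 1: By the law of cosines on triangle ZWS: ZS² = 5² + 10² − 2·5·10·cos(60°) = 75, so ZS = 5·√3.
Step 2: By the inverse law of cosines on triangle SZW: cos(∠SZW) = ((5·√3)² + 5² − 10²) / (2·5·√3·5) = 0/86.6 = 0, so ∠SZW = 90°.

Therefore, the measure of angle ∠SZW = 90°.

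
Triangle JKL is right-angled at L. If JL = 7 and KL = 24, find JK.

JK = sqrt(7^2 + 24^2) = sqrt(625) = 25

25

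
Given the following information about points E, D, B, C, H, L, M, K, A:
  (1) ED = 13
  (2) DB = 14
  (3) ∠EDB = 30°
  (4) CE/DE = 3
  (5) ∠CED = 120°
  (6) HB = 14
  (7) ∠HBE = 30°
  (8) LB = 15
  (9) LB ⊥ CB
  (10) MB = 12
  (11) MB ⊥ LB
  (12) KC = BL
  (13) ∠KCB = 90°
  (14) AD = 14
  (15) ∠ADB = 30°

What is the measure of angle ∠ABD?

Step 1: By the law of cosines on triangle BDA: BA² = 14² + 14² − 2·14·14·cos(30°) = 52.52, so BA ≈ 7.25.
Step 2: By the inverse law of cosines on triangle ABD: cos(∠ABD) = (7.25² + 14² − 14²) / (2·7.25·14) = 52.52/202.91 = 0.2588, so ∠ABD = 75°.

Therefore, the measure of angle ∠ABD = 75°.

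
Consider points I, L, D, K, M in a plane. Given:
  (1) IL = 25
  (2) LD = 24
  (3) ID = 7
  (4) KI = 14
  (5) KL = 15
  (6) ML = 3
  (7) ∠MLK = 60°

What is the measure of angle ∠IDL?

Step 1: By the inverse law of cosines on triangle IDL: cos(∠IDL) = (7² + 24² − 25²) / (2·7·24) = 0/336 = 0, so ∠IDL = 90°.

Therefore, the measure of angle ∠IDL = 90°.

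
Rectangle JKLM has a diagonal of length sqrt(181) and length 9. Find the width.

Using the Pythagorean theorem: d^2 = a^2 + b^2
b^2 = d^2 - a^2
b^2 = 181 - 81
b^2 = 100
b = sqrt(100) = 10

10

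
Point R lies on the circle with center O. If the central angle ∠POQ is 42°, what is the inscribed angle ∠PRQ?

An inscribed angle intercepts an arc from a point on the circle, while the central angle intercepts the same arc from the center.
The inscribed angle is always half the central angle: 42° / 2 = 21°.

21°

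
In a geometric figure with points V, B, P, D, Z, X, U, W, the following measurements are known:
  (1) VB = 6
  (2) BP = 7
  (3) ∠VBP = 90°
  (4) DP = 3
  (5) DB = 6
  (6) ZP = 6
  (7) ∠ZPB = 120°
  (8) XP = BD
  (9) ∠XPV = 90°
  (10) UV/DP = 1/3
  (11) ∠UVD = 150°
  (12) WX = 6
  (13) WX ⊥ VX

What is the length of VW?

From the given relations: XP = BD = 6.
Step 1: By the law of cosines on triangle VBP: VP² = 6² + 7² − 2·6·7·cos(90°) = 85, so VP = √85.
Step 2: By the law of cosines on triangle XPV: XV² = 6² + √85² − 2·6·√85·cos(90°) = 121, so XV = 11.
Step 3: By the law of cosines on triangle VXW: VW² = 11² + 6² − 2·11·6·cos(90°) = 157, so VW = √157.

Therefore, the length of VW = √157.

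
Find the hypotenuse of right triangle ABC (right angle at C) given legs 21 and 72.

In a right triangle, the square of the hypotenuse equals the sum of the squares of the two legs.
The legs are 21 and 72, so the hypotenuse = sqrt(441 + 5184) = sqrt(5625) = 75.

75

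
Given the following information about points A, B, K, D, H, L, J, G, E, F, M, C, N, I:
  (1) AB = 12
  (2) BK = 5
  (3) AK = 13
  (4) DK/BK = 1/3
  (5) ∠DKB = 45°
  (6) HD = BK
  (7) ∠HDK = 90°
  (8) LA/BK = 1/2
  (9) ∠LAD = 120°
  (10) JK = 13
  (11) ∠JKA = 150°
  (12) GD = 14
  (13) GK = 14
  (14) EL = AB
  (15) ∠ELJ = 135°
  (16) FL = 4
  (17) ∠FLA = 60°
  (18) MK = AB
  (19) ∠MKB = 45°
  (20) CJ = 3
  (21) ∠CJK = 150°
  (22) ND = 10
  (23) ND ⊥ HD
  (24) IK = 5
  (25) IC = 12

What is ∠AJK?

Step 1: By the law of cosines on triangle JKA: JA² = 13² + 13² − 2·13·13·cos(150°) = 630.72, so JA ≈ 25.11.
Step 2: By the inverse law of cosines on triangle AJK: cos(∠AJK) = (25.11² + 13² − 13²) / (2·25.11·13) = 630.72/652.97 = 0.9659, so ∠AJK = 15°.

Therefore, the measure of angle ∠AJK = 15°.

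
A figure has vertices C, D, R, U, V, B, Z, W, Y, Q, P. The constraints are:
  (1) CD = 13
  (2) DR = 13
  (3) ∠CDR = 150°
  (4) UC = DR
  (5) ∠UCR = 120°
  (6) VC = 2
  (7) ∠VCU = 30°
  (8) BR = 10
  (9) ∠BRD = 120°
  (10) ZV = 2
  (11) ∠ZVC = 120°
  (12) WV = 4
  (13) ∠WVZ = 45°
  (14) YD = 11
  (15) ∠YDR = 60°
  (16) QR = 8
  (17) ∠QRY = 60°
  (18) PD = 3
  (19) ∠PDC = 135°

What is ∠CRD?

Step 1: By the law of cosines on triangle RDC: RC² = 13² + 13² − 2·13·13·cos(150°) = 630.72, so RC ≈ 25.11.
Step 2: By the inverse law of cosines on triangle CRD: cos(∠CRD) = (25.11² + 13² − 13²) / (2·25.11·13) = 630.72/652.97 = 0.9659, so ∠CRD = 15°.

Therefore, the measure of angle ∠CRD = 15°.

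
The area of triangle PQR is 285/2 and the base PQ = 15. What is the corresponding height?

Area = (1/2) * base * height
height = 2 * Area / base
height = 2 * 285/2 / 15
height = 285 / 15
height = 19

19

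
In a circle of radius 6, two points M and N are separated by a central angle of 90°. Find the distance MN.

Chord length = 2r sin(θ/2)
= 2 × 6 × sin(90°/2)
= 2 × 6 × sin(45°)
= 6*sqrt(2)

6*sqrt(2)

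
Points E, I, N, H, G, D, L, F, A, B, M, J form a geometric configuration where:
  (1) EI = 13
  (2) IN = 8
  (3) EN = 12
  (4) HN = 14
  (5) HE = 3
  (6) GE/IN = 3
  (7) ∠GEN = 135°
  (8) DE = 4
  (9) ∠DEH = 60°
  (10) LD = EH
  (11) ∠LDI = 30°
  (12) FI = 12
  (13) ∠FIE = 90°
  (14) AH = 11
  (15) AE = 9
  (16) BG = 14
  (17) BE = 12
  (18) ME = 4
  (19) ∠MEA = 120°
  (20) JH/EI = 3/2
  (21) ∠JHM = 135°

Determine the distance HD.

Step 1: By the law of cosines on triangle HED: HD² = 3² + 4² − 2·3·4·cos(60°) = 13, so HD = √13.

Therefore, the length of HD = √13.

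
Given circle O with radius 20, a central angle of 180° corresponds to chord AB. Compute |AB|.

Drop a perpendicular from the center to the chord, bisecting both the chord and the central angle.
Each half-chord = r sin(θ/2) = 20 sin(90°).
The full chord = 2 × 20 × sin(90°) = 40.

40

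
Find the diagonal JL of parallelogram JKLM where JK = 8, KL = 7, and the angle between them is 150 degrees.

Law of cosines: d^2 = 8^2 + 7^2 - 2(8)(7)cos(150°) = 56*sqrt(3) + 113, so d = sqrt(56*sqrt(3) + 113).

sqrt(56*sqrt(3) + 113)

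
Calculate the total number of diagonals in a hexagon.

The number of diagonals in an n-gon is n(n - 3)/2.
For n = 6: 6(6 - 3)/2 = 6 × 3 / 2 = 9.

9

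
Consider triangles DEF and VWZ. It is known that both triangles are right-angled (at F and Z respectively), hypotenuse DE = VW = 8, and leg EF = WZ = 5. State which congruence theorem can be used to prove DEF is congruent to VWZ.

The given information matches HL: The hypotenuse and one leg of two right triangles are equal (Hypotenuse-Leg).

HL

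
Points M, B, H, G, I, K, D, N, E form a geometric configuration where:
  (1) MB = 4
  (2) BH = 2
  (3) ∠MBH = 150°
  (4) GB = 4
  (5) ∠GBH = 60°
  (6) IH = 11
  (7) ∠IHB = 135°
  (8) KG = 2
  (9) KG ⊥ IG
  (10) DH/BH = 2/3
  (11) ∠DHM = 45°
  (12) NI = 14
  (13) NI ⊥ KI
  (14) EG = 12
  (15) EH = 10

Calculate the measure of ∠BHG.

Step 1: By the law of cosines on triangle HBG: HG² = 2² + 4² − 2·2·4·cos(60°) = 12, so HG = 2·√3.
Step 2: By the inverse law of cosines on triangle BHG: cos(∠BHG) = (2² + (2·√3)² − 4²) / (2·2·2·√3) = 0/13.86 = 0, so ∠BHG = 90°.

Therefore, the measure of angle ∠BHG = 90°.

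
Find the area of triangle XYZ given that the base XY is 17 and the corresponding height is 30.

Area = (1/2)(17)(30) = 255

255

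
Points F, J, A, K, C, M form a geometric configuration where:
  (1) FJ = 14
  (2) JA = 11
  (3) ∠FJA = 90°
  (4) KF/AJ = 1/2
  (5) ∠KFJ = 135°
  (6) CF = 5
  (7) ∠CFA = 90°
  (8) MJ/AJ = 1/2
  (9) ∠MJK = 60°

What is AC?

Step 1: By the law of cosines on triangle FJA: FA² = 14² + 11² − 2·14·11·cos(90°) = 317, so FA ≈ 17.8.
Step 2: By the law of cosines on triangle AFC: AC² = 17.8² + 5² − 2·17.8·5·cos(90°) = 342, so AC = 3·√38.

Therefore, the length of AC = 3·√38.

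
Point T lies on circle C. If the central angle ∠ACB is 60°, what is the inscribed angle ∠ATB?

Inscribed angle = 60° / 2 = 30° (inscribed angle theorem).

30°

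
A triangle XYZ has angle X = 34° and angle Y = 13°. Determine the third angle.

Let angle Z = x. Then 34 + 13 + x = 180.
x = 180 - 47 = 133 degrees.

133 degrees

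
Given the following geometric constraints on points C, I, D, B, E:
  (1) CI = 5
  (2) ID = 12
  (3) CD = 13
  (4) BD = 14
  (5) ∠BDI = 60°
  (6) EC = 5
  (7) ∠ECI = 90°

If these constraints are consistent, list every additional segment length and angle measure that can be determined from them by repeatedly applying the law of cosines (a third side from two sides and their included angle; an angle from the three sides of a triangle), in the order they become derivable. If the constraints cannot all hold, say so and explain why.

The constraints are consistent. Derivable facts, in order:
After 1 step:
- IB = 2·√43
- IE = 5·√2
- ∠CDI = 22.62°
- ∠CID = 90°
- ∠DCI = 67.38°
After 2 steps:
- ∠BID = 67.59°
- ∠CEI = 45°
- ∠CIE = 45°
- ∠DBI = 52.41°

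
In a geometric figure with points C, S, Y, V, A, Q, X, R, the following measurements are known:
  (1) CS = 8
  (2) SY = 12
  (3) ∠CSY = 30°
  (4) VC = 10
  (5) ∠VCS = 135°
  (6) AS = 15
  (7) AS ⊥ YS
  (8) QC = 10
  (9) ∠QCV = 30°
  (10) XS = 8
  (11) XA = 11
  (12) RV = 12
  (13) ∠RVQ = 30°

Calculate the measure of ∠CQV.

Step 1: By the law of cosines on triangle QCV: QV² = 10² + 10² − 2·10·10·cos(30°) = 26.79, so QV ≈ 5.18.
Step 2: By the inverse law of cosines on triangle CQV: cos(∠CQV) = (10² + 5.18² − 10²) / (2·10·5.18) = 26.79/103.53 = 0.2588, so ∠CQV = 75°.

Therefore, the measure of angle ∠CQV = 75°.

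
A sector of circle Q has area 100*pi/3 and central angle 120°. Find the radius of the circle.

r² = 360 × 100*pi/3 / (π × 120) = 100, so r = 10.

10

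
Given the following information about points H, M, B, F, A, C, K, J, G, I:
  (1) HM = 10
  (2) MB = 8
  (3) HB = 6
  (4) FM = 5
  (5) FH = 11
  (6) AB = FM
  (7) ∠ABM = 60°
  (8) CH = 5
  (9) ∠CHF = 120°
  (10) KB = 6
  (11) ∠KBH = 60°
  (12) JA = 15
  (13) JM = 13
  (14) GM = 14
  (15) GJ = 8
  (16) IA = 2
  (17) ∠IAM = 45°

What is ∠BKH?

Step 1: By the law of cosines on triangle KBH: KH² = 6² + 6² − 2·6·6·cos(60°) = 36, so KH = 6.
Step 2: By the inverse law of cosines on triangle BKH: cos(∠BKH) = (6² + 6² − 6²) / (2·6·6) = 36/72 = 0.5, so ∠BKH = 60°.

Therefore, the measure of angle ∠BKH = 60°.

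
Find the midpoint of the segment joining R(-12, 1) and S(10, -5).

M = ((x₁ + x₂)/2, (y₁ + y₂)/2)
= ((-12 + 10)/2, (1 + -5)/2)
= (-2/2, -4/2) = (-1, -2)

(-1, -2)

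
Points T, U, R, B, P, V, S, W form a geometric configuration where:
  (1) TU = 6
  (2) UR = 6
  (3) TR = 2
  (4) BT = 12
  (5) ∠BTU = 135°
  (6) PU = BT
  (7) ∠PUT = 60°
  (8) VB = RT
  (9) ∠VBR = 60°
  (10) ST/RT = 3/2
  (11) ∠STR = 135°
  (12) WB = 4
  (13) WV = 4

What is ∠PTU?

From the given relations: PU = BT = 12.
Step 1: By the law of cosines on triangle TUP: TP² = 6² + 12² − 2·6·12·cos(60°) = 108, so TP = 6·√3.
Step 2: By the inverse law of cosines on triangle PTU: cos(∠PTU) = ((6·√3)² + 6² − 12²) / (2·6·√3·6) = 0/124.71 = 0, so ∠PTU = 90°.

Therefore, the measure of angle ∠PTU = 90°.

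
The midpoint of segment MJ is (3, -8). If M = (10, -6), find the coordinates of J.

Using the midpoint formula: M = ((x1 + x2)/2, (y1 + y2)/2)
We know M = (3, -8) and M = (10, -6)
For x: 3 = (10 + x2)/2, so x2 = 2*3 - 10 = -4
For y: -8 = (-6 + y2)/2, so y2 = 2*-8 - -6 = -10
J = (-4, -10)

(-4, -10)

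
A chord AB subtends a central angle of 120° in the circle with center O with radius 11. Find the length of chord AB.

Chord length = 2r sin(θ/2)
= 2 × 11 × sin(120°/2)
= 2 × 11 × sin(60°)
= 11*sqrt(3)

11*sqrt(3)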